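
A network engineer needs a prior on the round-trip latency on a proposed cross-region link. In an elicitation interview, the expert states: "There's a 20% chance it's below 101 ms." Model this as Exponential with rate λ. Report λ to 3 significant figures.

λ ≈ 0.00221

P(T < 101.0) = 1 − e^(−λ·101.0) = 0.2, so λ = −ln(1−0.2)/101.0 = −ln(0.8)/101.0 = 0.00221.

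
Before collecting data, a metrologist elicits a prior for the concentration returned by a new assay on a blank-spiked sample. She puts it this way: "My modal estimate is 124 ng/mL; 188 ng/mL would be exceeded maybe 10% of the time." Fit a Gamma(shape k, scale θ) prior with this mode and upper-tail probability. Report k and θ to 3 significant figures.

k ≈ 11.8, θ ≈ 11.5

Gamma(k,θ) with k>1 has mode (k−1)θ, so θ = 124/(k−1).
Need P(X < 188) = 0.9 with θ tied to k this way. Start at k = 2, θ = 124: P(X<188) ≈ 0.448.
Too low — raise k to concentrate. Iterating converges to k ≈ 11.8.
Then θ = 124/(11.8−1) ≈ 11.5.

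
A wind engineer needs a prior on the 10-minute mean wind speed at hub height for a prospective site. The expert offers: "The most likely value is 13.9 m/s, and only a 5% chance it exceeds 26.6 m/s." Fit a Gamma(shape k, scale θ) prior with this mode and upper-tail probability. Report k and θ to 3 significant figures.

Gamma(k,θ) with k>1 has mode (k−1)θ, so θ = 13.9/(k−1).
Need P(X < 26.6) = 0.95 with θ tied to k this way. Start at k = 2, θ = 13.9: P(X<26.6) ≈ 0.570.
Too low — raise k to concentrate. Iterating converges to k ≈ 7.6.
Then θ = 13.9/(7.6−1) ≈ 2.11.

k ≈ 7.6, θ ≈ 2.11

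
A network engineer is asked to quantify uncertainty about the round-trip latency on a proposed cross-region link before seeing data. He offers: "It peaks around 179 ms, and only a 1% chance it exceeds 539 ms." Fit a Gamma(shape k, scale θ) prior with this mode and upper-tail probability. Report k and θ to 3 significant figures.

k ≈ 4.7, θ ≈ 48.4

Gamma(k,θ) with k>1 has mode (k−1)θ, so θ = 179/(k−1).
Need P(X < 539) = 0.99 with θ tied to k this way. Start at k = 2, θ = 179: P(X<539) ≈ 0.803.
Too low — raise k to concentrate. Iterating converges to k ≈ 4.7.
Then θ = 179/(4.7−1) ≈ 48.4.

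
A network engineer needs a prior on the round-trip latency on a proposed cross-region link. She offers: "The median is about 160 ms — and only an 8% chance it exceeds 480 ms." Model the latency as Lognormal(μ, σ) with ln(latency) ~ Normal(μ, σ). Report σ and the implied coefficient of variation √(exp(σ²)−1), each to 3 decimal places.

If T ~ Lognormal(μ,σ) then ln T ~ Normal(μ,σ), so the p-quantile of ln T is μ + z_p·σ.
ln(160) = 5.075 and ln(480) = 6.174; z_{0.5} = 0, z_{0.92} = 1.405.
σ = (6.174 − 5.075)/(1.405 − (0)) = 0.782.
μ = 5.075 − (0)·0.782 = 5.075.
CV = √(exp(σ²)−1) = √(exp(0.6114)−1) = 0.918.

σ ≈ 0.782, CV ≈ 0.918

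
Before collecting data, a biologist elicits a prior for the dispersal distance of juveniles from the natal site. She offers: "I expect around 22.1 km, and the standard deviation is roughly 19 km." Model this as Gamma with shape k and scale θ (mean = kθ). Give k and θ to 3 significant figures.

k ≈ 1.35, θ ≈ 16.3

For Gamma(k, scale θ): mean = kθ, variance = kθ², so CV = 1/√k.
CV = SD/mean = 19/22.1 = 0.8597, hence k = 1/CV² = 1.35.
Then θ = mean/k = 22.1/1.35 = 16.3.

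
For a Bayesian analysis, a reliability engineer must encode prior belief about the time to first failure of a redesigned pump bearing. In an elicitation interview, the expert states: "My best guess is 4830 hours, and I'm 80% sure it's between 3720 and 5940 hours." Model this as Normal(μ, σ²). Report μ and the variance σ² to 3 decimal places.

μ = 4830.000, σ² = 750194.346

A symmetric 80% interval runs μ ± z·σ with z = 1.282.
Half-width = 1110, so σ = 1110/1.282 = 866.1376 and σ² = 750194.346.
μ is the stated best guess, 4830.000.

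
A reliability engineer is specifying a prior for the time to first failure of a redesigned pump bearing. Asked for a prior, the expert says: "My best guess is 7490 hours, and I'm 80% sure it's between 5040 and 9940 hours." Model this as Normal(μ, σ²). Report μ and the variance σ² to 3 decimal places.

μ = 7490.000, σ² = 3654769.549

A symmetric 80% interval runs μ ± z·σ with z = 1.282.
Half-width = 2450, so σ = 2450/1.282 = 1911.7452 and σ² = 3654769.549.
μ is the stated best guess, 7490.000.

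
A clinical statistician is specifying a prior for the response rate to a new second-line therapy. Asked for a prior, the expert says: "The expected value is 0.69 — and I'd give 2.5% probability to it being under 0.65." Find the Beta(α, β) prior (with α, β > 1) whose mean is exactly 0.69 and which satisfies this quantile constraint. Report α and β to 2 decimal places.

α ≈ 365.64, β ≈ 164.27

With mean 0.69 fixed, write α = 0.69s, β = 0.31s where s = α+β.
Need P(θ < 0.65) = 0.025 under Beta(0.69s, 0.31s). Normal approximation: (q−m)/√(m(1−m)/s) ≈ z_{0.025} = -1.96, so s ≈ 0.69·0.31·(-1.96)²/(0.65−0.69)² = 513.6.
At s = 513.6: P(θ<0.65) ≈ 0.027. Adjusting to match 0.025 gives s ≈ 529.91.
So α = 0.69·529.91 ≈ 365.64, β = 0.31·529.91 ≈ 164.27.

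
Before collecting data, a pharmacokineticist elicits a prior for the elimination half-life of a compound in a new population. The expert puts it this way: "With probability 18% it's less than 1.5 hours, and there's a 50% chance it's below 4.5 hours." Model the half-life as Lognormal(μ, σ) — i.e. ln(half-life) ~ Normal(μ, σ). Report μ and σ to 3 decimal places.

μ ≈ 1.504, σ ≈ 1.200

If T ~ Lognormal(μ,σ) then ln T ~ Normal(μ,σ), so the p-quantile of ln T is μ + z_p·σ.
ln(1.5) = 0.4055 and ln(4.5) = 1.504; z_{0.18} = -0.9154, z_{0.5} = 0.
σ = (1.504 − 0.4055)/(0 − (-0.9154)) = 1.200.
μ = 0.4055 − (-0.9154)·1.200 = 1.504.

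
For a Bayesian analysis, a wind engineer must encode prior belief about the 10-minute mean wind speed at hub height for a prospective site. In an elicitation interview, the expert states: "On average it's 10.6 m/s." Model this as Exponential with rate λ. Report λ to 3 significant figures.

Exponential mean = 1/λ, so λ = 1/10.6 = 0.0943.

λ ≈ 0.0943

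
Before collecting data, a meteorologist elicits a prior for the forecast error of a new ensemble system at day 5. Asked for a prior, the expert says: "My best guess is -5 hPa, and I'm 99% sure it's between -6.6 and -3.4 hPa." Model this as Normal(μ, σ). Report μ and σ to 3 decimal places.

μ = -5.000, σ = 0.621

A symmetric 99% interval runs μ ± z·σ with z = 2.576.
Half-width = 1.6, so σ = 1.6/2.576 = 0.621.
μ is the stated best guess, -5.000.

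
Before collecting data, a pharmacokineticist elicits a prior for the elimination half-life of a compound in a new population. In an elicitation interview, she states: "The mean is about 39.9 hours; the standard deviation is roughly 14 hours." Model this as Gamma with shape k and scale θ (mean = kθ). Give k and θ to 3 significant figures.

For Gamma(k, scale θ): mean = kθ, variance = kθ², so CV = 1/√k.
CV = SD/mean = 14/39.9 = 0.3509, hence k = 1/CV² = 8.12.
Then θ = mean/k = 39.9/8.12 = 4.91.

k ≈ 8.12, θ ≈ 4.91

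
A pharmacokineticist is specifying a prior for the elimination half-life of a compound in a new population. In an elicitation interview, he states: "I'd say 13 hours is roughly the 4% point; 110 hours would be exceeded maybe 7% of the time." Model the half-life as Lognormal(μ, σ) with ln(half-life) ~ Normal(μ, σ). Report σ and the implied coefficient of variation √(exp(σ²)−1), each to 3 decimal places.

σ ≈ 0.662, CV ≈ 0.741

If T ~ Lognormal(μ,σ) then ln T ~ Normal(μ,σ), so the p-quantile of ln T is μ + z_p·σ.
ln(13) = 2.565 and ln(110) = 4.7; z_{0.04} = -1.751, z_{0.93} = 1.476.
σ = (4.7 − 2.565)/(1.476 − (-1.751)) = 0.662.
μ = 2.565 − (-1.751)·0.662 = 3.724.
CV = √(exp(σ²)−1) = √(exp(0.4381)−1) = 0.741.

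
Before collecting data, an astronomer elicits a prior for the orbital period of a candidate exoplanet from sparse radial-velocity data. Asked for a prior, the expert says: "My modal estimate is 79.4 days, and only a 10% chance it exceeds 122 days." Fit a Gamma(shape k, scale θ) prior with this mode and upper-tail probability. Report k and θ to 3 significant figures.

k ≈ 11.1, θ ≈ 7.84

Gamma(k,θ) with k>1 has mode (k−1)θ, so θ = 79.4/(k−1).
Need P(X < 122) = 0.9 with θ tied to k this way. Start at k = 2, θ = 79.4: P(X<122) ≈ 0.454.
Too low — raise k to concentrate. Iterating converges to k ≈ 11.1.
Then θ = 79.4/(11.1−1) ≈ 7.84.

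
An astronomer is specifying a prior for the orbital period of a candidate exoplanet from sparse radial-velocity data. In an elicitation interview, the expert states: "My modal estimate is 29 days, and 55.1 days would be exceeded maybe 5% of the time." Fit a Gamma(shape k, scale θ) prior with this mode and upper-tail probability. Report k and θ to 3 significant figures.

k ≈ 7.75, θ ≈ 4.3

Gamma(k,θ) with k>1 has mode (k−1)θ, so θ = 29/(k−1).
Need P(X < 55.1) = 0.95 with θ tied to k this way. Start at k = 2, θ = 29: P(X<55.1) ≈ 0.566.
Too low — raise k to concentrate. Iterating converges to k ≈ 7.75.
Then θ = 29/(7.75−1) ≈ 4.3.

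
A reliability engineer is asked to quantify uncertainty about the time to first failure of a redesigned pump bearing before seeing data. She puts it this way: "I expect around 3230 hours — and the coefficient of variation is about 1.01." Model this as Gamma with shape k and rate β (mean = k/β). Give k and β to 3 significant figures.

For Gamma(k, rate β): mean = k/β, variance = k/β², so CV = 1/√k.
CV = 1.01, hence k = 1/CV² = 0.98.
Then β = k/mean = 0.98/3230 = 0.000303.

k ≈ 0.98, β ≈ 0.000303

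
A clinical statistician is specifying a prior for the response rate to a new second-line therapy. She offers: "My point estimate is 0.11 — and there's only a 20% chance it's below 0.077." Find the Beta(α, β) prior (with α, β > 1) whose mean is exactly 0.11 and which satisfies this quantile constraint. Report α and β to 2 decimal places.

α ≈ 7.27, β ≈ 58.81

With mean 0.11 fixed, write α = 0.11s, β = 0.89s where s = α+β.
Need P(θ < 0.077) = 0.2 under Beta(0.11s, 0.89s). Normal approximation: (q−m)/√(m(1−m)/s) ≈ z_{0.2} = -0.842, so s ≈ 0.11·0.89·(-0.842)²/(0.077−0.11)² = 63.7.
At s = 63.7: P(θ<0.077) ≈ 0.205. Adjusting to match 0.2 gives s ≈ 66.08.
So α = 0.11·66.08 ≈ 7.27, β = 0.89·66.08 ≈ 58.81.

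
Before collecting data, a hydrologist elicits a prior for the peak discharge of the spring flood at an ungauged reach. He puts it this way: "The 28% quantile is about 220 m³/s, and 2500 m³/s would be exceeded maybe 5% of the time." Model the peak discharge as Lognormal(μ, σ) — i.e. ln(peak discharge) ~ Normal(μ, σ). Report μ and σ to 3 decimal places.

μ ≈ 6.030, σ ≈ 1.091

If T ~ Lognormal(μ,σ) then ln T ~ Normal(μ,σ), so the p-quantile of ln T is μ + z_p·σ.
ln(220) = 5.394 and ln(2500) = 7.824; z_{0.28} = -0.5828, z_{0.95} = 1.645.
σ = (7.824 − 5.394)/(1.645 − (-0.5828)) = 1.091.
μ = 5.394 − (-0.5828)·1.091 = 6.030.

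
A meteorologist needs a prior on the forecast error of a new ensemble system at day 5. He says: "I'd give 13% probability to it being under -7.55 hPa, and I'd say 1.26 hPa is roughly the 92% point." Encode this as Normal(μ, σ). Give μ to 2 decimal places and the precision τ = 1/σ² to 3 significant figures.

For Normal(μ,σ), the p-quantile is μ + z_p·σ. Here z_{0.13} = -1.126, z_{0.92} = 1.405.
So -7.55 = μ − 1.126σ and 1.26 = μ + 1.405σ.
Subtracting: σ = (1.26 − -7.55)/(1.405 − (-1.126)) = 3.48.
Then μ = -7.55 − (-1.126)·3.48 = -3.63.
Precision τ = 1/σ² = 1/3.48² = 0.0826.

μ = -3.63, τ = 0.0826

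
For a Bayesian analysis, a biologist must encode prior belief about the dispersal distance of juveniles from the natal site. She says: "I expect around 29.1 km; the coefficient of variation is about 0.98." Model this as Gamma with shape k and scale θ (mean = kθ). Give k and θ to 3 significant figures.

For Gamma(k, scale θ): mean = kθ, variance = kθ², so CV = 1/√k.
CV = 0.98, hence k = 1/CV² = 1.04.
Then θ = mean/k = 29.1/1.04 = 27.9.

k ≈ 1.04, θ ≈ 27.9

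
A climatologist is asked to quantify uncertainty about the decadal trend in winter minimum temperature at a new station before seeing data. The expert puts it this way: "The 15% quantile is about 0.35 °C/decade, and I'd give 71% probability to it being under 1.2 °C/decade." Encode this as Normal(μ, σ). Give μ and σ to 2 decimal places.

For Normal(μ,σ), the p-quantile is μ + z_p·σ. Here z_{0.15} = -1.036, z_{0.71} = 0.5534.
So 0.35 = μ − 1.036σ and 1.2 = μ + 0.5534σ.
Subtracting: σ = (1.2 − 0.35)/(0.5534 − (-1.036)) = 0.53.
Then μ = 0.35 − (-1.036)·0.53 = 0.90.

μ = 0.90, σ = 0.53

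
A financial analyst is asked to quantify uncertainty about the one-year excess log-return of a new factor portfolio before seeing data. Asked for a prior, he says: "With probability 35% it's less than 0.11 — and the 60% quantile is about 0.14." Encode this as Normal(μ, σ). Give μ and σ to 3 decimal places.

μ = 0.128, σ = 0.047

For Normal(μ,σ), the p-quantile is μ + z_p·σ. Here z_{0.35} = -0.3853, z_{0.6} = 0.2533.
So 0.11 = μ − 0.3853σ and 0.14 = μ + 0.2533σ.
Subtracting: σ = (0.14 − 0.11)/(0.2533 − (-0.3853)) = 0.047.
Then μ = 0.11 − (-0.3853)·0.047 = 0.128.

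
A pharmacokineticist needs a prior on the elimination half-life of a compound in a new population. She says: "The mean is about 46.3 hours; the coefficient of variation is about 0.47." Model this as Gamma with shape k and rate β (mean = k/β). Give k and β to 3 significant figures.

k ≈ 4.53, β ≈ 0.0978

For Gamma(k, rate β): mean = k/β, variance = k/β², so CV = 1/√k.
CV = 0.47, hence k = 1/CV² = 4.53.
Then β = k/mean = 4.53/46.3 = 0.0978.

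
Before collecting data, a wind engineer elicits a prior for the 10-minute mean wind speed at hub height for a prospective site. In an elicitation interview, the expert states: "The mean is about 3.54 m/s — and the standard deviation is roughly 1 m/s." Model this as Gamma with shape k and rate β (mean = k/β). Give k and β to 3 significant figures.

For Gamma(k, rate β): mean = k/β, variance = k/β², so CV = 1/√k.
CV = SD/mean = 1/3.54 = 0.2825, hence k = 1/CV² = 12.5.
Then β = k/mean = 12.5/3.54 = 3.54.

k ≈ 12.5, β ≈ 3.54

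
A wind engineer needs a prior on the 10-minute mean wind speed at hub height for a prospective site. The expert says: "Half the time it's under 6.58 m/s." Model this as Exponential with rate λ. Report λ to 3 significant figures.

λ ≈ 0.105

Exponential median = ln 2 / λ, so λ = ln 2 / 6.58 = 0.105.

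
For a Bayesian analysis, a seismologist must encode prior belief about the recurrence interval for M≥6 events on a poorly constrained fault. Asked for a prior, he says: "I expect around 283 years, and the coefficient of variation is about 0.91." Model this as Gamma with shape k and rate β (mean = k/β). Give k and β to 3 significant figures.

For Gamma(k, rate β): mean = k/β, variance = k/β², so CV = 1/√k.
CV = 0.91, hence k = 1/CV² = 1.21.
Then β = k/mean = 1.21/283 = 0.00427.

k ≈ 1.21, β ≈ 0.00427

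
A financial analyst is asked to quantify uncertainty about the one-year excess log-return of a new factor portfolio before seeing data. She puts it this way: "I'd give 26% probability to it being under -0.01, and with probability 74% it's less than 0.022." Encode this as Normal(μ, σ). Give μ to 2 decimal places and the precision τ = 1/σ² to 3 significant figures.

μ = 0.01, τ = 1620

For Normal(μ,σ), the p-quantile is μ + z_p·σ. Here z_{0.26} = -0.6433, z_{0.74} = 0.6433.
So -0.01 = μ − 0.6433σ and 0.022 = μ + 0.6433σ.
Subtracting: σ = (0.022 − -0.01)/(0.6433 − (-0.6433)) = 0.02.
Then μ = -0.01 − (-0.6433)·0.02 = 0.01.
Precision τ = 1/σ² = 1/0.02487² = 1620.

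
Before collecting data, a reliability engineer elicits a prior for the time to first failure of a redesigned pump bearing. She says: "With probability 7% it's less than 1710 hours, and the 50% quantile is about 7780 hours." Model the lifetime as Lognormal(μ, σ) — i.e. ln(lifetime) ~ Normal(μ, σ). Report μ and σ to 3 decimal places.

If T ~ Lognormal(μ,σ) then ln T ~ Normal(μ,σ), so the p-quantile of ln T is μ + z_p·σ.
ln(1710) = 7.444 and ln(7780) = 8.959; z_{0.07} = -1.476, z_{0.5} = 0.
σ = (8.959 − 7.444)/(0 − (-1.476)) = 1.027.
μ = 7.444 − (-1.476)·1.027 = 8.959.

μ ≈ 8.959, σ ≈ 1.027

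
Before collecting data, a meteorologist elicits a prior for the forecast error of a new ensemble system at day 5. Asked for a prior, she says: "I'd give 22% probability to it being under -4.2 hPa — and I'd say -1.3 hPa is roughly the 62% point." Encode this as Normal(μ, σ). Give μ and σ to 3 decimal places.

μ = -2.122, σ = 2.691

For Normal(μ,σ), the p-quantile is μ + z_p·σ. Here z_{0.22} = -0.7722, z_{0.62} = 0.3055.
So -4.2 = μ − 0.7722σ and -1.3 = μ + 0.3055σ.
Subtracting: σ = (-1.3 − -4.2)/(0.3055 − (-0.7722)) = 2.691.
Then μ = -4.2 − (-0.7722)·2.691 = -2.122.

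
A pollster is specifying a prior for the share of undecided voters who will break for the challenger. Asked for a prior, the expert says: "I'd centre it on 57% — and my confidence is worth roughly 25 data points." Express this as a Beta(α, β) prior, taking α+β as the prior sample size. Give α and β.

Under the effective-sample-size interpretation, Beta(α, β) has prior mean α/(α+β) and prior sample size α+β.
So α+β = 25 and α/(α+β) = 0.57, giving α = 0.57·25 = 14.25 and β = 25 − 14.25 = 10.75.

α = 14.25, β = 10.75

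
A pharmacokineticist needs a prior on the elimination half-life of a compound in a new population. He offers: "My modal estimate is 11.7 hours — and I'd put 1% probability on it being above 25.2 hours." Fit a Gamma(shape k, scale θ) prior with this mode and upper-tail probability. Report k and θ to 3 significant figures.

k ≈ 9.22, θ ≈ 1.42

Gamma(k,θ) with k>1 has mode (k−1)θ, so θ = 11.7/(k−1).
Need P(X < 25.2) = 0.99 with θ tied to k this way. Start at k = 2, θ = 11.7: P(X<25.2) ≈ 0.634.
Too low — raise k to concentrate. Iterating converges to k ≈ 9.22.
Then θ = 11.7/(9.22−1) ≈ 1.42.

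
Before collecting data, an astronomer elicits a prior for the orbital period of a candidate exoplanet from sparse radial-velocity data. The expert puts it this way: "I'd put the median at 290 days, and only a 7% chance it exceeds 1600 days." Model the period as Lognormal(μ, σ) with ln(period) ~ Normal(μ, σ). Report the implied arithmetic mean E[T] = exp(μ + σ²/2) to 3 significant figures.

E[T] ≈ 567 days

If T ~ Lognormal(μ,σ) then ln T ~ Normal(μ,σ), so the p-quantile of ln T is μ + z_p·σ.
ln(290) = 5.67 and ln(1600) = 7.378; z_{0.5} = 0, z_{0.93} = 1.476.
σ = (7.378 − 5.67)/(1.476 − (0)) = 1.157.
μ = 5.67 − (0)·1.157 = 5.670.
E[T] = exp(μ + σ²/2) = exp(5.670 + 0.6696) = 567 days.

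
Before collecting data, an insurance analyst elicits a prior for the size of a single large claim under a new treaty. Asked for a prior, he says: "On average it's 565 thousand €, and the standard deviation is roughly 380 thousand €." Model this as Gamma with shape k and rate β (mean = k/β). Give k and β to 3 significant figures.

k ≈ 2.21, β ≈ 0.00391

For Gamma(k, rate β): mean = k/β, variance = k/β², so CV = 1/√k.
CV = SD/mean = 380/565 = 0.6726, hence k = 1/CV² = 2.21.
Then β = k/mean = 2.21/565 = 0.00391.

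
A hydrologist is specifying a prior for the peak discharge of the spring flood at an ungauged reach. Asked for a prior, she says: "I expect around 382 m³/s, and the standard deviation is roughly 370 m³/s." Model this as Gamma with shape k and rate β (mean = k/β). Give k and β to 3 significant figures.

k ≈ 1.07, β ≈ 0.00279

For Gamma(k, rate β): mean = k/β, variance = k/β², so CV = 1/√k.
CV = SD/mean = 370/382 = 0.9686, hence k = 1/CV² = 1.07.
Then β = k/mean = 1.07/382 = 0.00279.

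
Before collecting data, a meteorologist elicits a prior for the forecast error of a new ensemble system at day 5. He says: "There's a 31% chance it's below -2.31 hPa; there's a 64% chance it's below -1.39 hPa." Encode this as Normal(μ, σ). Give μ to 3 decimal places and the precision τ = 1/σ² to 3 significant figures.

μ = -1.776, τ = 0.862

The p-quantile of Normal(μ,σ) is μ + z_p·σ, with z_{0.31} = -0.4959 and z_{0.64} = 0.3585.
Eliminate σ: μ = (z₂·x₁ − z₁·x₂)/(z₂ − z₁) = (0.3585·-2.31 − (-0.4959)·-1.39)/0.8543 = -1.776.
Then σ = (x₂ − x₁)/(z₂ − z₁) = (-1.39 − -2.31)/0.8543 = 1.077.
Precision τ = 1/σ² = 1/1.077² = 0.862.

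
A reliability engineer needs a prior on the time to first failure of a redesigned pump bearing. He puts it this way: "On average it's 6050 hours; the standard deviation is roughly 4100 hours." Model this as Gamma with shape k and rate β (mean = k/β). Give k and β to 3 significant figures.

For Gamma(k, rate β): mean = k/β, variance = k/β², so CV = 1/√k.
CV = SD/mean = 4100/6050 = 0.6777, hence k = 1/CV² = 2.18.
Then β = k/mean = 2.18/6050 = 0.00036.

k ≈ 2.18, β ≈ 0.00036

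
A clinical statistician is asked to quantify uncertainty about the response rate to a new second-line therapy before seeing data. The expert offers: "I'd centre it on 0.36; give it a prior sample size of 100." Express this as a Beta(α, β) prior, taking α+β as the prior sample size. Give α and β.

α = 36, β = 64

Under the effective-sample-size interpretation, Beta(α, β) has prior mean α/(α+β) and prior sample size α+β.
So α+β = 100 and α/(α+β) = 0.36, giving α = 0.36·100 = 36 and β = 100 − 36 = 64.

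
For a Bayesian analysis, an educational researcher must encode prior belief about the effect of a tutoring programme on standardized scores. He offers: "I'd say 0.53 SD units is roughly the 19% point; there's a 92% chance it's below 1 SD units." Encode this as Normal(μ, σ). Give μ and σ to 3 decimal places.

μ = 0.711, σ = 0.206

The p-quantile of Normal(μ,σ) is μ + z_p·σ, with z_{0.19} = -0.8779 and z_{0.92} = 1.405.
Eliminate σ: μ = (z₂·x₁ − z₁·x₂)/(z₂ − z₁) = (1.405·0.53 − (-0.8779)·1)/2.283 = 0.711.
Then σ = (x₂ − x₁)/(z₂ − z₁) = (1 − 0.53)/2.283 = 0.206.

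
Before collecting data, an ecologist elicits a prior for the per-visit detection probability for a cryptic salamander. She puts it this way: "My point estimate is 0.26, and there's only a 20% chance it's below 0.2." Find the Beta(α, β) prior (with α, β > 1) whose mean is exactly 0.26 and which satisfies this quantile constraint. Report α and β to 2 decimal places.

α ≈ 10.16, β ≈ 28.91

With mean 0.26 fixed, write α = 0.26s, β = 0.74s where s = α+β.
Need P(θ < 0.2) = 0.2 under Beta(0.26s, 0.74s). Normal approximation: (q−m)/√(m(1−m)/s) ≈ z_{0.2} = -0.842, so s ≈ 0.26·0.74·(-0.842)²/(0.2−0.26)² = 37.9.
At s = 37.9: P(θ<0.2) ≈ 0.204. Adjusting to match 0.2 gives s ≈ 39.06.
So α = 0.26·39.06 ≈ 10.16, β = 0.74·39.06 ≈ 28.91.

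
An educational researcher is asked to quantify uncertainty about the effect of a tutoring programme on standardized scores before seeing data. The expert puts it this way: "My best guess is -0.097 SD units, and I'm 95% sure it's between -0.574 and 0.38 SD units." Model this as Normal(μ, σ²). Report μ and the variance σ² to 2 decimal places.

μ = -0.10, σ² = 0.06

A symmetric 95% interval runs μ ± z·σ with z = 1.96.
Half-width = 0.477, so σ = 0.477/1.96 = 0.243 and σ² = 0.06.
μ is the stated best guess, -0.10.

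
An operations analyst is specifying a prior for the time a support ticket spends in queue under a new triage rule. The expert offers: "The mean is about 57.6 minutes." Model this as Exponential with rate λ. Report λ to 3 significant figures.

Exponential mean = 1/λ, so λ = 1/57.6 = 0.0174.

λ ≈ 0.0174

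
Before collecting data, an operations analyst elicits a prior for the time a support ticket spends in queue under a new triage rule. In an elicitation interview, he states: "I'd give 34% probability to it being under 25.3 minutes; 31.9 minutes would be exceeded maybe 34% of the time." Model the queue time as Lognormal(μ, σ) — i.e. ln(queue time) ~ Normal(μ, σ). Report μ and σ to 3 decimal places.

μ ≈ 3.347, σ ≈ 0.281

If T ~ Lognormal(μ,σ) then ln T ~ Normal(μ,σ), so the p-quantile of ln T is μ + z_p·σ.
ln(25.3) = 3.231 and ln(31.9) = 3.463; z_{0.34} = -0.4125, z_{0.66} = 0.4125.
σ = (3.463 − 3.231)/(0.4125 − (-0.4125)) = 0.281.
μ = 3.231 − (-0.4125)·0.281 = 3.347.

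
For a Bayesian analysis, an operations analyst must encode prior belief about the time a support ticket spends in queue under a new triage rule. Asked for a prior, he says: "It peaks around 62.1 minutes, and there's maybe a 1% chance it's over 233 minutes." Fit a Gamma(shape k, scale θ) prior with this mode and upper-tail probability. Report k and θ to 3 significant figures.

Gamma(k,θ) with k>1 has mode (k−1)θ, so θ = 62.1/(k−1).
Need P(X < 233) = 0.99 with θ tied to k this way. Start at k = 2, θ = 62.1: P(X<233) ≈ 0.888.
Too low — raise k to concentrate. Iterating converges to k ≈ 3.43.
Then θ = 62.1/(3.43−1) ≈ 25.5.

k ≈ 3.43, θ ≈ 25.5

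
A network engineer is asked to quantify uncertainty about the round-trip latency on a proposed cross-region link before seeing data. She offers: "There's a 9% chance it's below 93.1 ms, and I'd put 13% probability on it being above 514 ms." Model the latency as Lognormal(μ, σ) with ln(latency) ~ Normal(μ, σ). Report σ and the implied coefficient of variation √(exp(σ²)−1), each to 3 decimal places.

If T ~ Lognormal(μ,σ) then ln T ~ Normal(μ,σ), so the p-quantile of ln T is μ + z_p·σ.
ln(93.1) = 4.534 and ln(514) = 6.242; z_{0.09} = -1.341, z_{0.87} = 1.126.
σ = (6.242 − 4.534)/(1.126 − (-1.341)) = 0.693.
μ = 4.534 − (-1.341)·0.693 = 5.462.
CV = √(exp(σ²)−1) = √(exp(0.4796)−1) = 0.784.

σ ≈ 0.693, CV ≈ 0.784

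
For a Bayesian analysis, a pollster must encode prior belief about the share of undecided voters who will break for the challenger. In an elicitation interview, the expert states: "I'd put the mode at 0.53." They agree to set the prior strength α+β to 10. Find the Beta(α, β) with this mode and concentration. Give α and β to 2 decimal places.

α = 5.24, β = 4.76

For α,β > 1 the Beta mode is (α−1)/(α+β−2). With α+β = 10, the mode is (α−1)/8.
Set (α−1)/8 = 0.53 → α = 1 + 0.53·8 = 5.24.
β = 10 − α = 4.76.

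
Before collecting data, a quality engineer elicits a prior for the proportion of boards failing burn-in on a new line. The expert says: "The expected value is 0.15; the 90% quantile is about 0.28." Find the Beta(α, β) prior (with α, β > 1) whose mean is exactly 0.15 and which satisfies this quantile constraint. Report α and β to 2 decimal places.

With mean 0.15 fixed, write α = 0.15s, β = 0.85s where s = α+β.
Need P(θ < 0.28) = 0.9 under Beta(0.15s, 0.85s). Normal approximation: (q−m)/√(m(1−m)/s) ≈ z_{0.9} = 1.28, so s ≈ 0.15·0.85·(1.28)²/(0.28−0.15)² = 12.4.
At s = 12.4: P(θ<0.28) ≈ 0.893. Adjusting to match 0.9 gives s ≈ 13.46.
So α = 0.15·13.46 ≈ 2.02, β = 0.85·13.46 ≈ 11.44.

α ≈ 2.02, β ≈ 11.44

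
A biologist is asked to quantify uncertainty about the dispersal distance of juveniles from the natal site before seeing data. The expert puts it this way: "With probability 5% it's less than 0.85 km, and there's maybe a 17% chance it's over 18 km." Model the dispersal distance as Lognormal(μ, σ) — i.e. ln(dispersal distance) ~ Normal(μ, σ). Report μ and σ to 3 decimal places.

μ ≈ 1.770, σ ≈ 1.175

If T ~ Lognormal(μ,σ) then ln T ~ Normal(μ,σ), so the p-quantile of ln T is μ + z_p·σ.
ln(0.85) = -0.1625 and ln(18) = 2.89; z_{0.05} = -1.645, z_{0.83} = 0.9542.
σ = (2.89 − -0.1625)/(0.9542 − (-1.645)) = 1.175.
μ = -0.1625 − (-1.645)·1.175 = 1.770.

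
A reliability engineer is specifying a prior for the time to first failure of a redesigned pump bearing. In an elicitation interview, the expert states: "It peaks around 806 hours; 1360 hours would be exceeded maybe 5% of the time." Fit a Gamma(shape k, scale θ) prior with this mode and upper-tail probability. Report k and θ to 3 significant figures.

k ≈ 11.2, θ ≈ 79

Gamma(k,θ) with k>1 has mode (k−1)θ, so θ = 806/(k−1).
Need P(X < 1360) = 0.95 with θ tied to k this way. Start at k = 2, θ = 806: P(X<1360) ≈ 0.503.
Too low — raise k to concentrate. Iterating converges to k ≈ 11.2.
Then θ = 806/(11.2−1) ≈ 79.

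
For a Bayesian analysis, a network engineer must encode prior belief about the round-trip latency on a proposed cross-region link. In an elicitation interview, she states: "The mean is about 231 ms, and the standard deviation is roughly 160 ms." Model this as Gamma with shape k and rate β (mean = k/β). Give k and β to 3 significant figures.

k ≈ 2.08, β ≈ 0.00902

For Gamma(k, rate β): mean = k/β, variance = k/β², so CV = 1/√k.
CV = SD/mean = 160/231 = 0.6926, hence k = 1/CV² = 2.08.
Then β = k/mean = 2.08/231 = 0.00902.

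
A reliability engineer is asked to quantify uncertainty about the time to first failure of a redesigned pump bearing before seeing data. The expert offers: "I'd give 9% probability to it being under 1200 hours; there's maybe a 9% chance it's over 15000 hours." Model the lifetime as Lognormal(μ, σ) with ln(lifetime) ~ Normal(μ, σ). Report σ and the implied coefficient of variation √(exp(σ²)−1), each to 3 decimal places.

σ ≈ 0.942, CV ≈ 1.195

If T ~ Lognormal(μ,σ) then ln T ~ Normal(μ,σ), so the p-quantile of ln T is μ + z_p·σ.
ln(1200) = 7.09 and ln(15000) = 9.616; z_{0.09} = -1.341, z_{0.91} = 1.341.
σ = (9.616 − 7.09)/(1.341 − (-1.341)) = 0.942.
μ = 7.09 − (-1.341)·0.942 = 8.353.
CV = √(exp(σ²)−1) = √(exp(0.8872)−1) = 1.195.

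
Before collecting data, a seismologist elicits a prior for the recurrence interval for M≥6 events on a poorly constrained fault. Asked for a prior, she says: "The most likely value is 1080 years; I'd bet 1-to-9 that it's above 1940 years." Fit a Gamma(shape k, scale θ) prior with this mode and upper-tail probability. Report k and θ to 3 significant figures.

Gamma(k,θ) with k>1 has mode (k−1)θ, so θ = 1080/(k−1).
Need P(X < 1940) = 0.9 with θ tied to k this way. Start at k = 2, θ = 1080: P(X<1940) ≈ 0.536.
Too low — raise k to concentrate. Iterating converges to k ≈ 6.55.
Then θ = 1080/(6.55−1) ≈ 195.

k ≈ 6.55, θ ≈ 195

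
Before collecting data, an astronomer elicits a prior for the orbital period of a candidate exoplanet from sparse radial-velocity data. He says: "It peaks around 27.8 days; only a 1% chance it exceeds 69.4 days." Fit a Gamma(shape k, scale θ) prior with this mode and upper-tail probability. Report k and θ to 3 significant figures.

Gamma(k,θ) with k>1 has mode (k−1)θ, so θ = 27.8/(k−1).
Need P(X < 69.4) = 0.99 with θ tied to k this way. Start at k = 2, θ = 27.8: P(X<69.4) ≈ 0.712.
Too low — raise k to concentrate. Iterating converges to k ≈ 6.61.
Then θ = 27.8/(6.61−1) ≈ 4.96.

k ≈ 6.61, θ ≈ 4.96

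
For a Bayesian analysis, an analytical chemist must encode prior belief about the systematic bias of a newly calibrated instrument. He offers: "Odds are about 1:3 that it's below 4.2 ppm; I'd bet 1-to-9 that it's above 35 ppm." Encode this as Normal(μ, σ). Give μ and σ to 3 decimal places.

μ = 14.821, σ = 15.746

The p-quantile of Normal(μ,σ) is μ + z_p·σ, with z_{0.25} = -0.6745 and z_{0.9} = 1.282.
Eliminate σ: μ = (z₂·x₁ − z₁·x₂)/(z₂ − z₁) = (1.282·4.2 − (-0.6745)·35)/1.956 = 14.821.
Then σ = (x₂ − x₁)/(z₂ − z₁) = (35 − 4.2)/1.956 = 15.746.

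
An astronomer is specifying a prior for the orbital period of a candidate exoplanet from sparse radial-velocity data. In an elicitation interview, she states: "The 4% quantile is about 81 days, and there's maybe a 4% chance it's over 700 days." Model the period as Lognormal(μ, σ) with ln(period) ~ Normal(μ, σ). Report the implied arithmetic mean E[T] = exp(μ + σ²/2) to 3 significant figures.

If T ~ Lognormal(μ,σ) then ln T ~ Normal(μ,σ), so the p-quantile of ln T is μ + z_p·σ.
ln(81) = 4.394 and ln(700) = 6.551; z_{0.04} = -1.751, z_{0.96} = 1.751.
σ = (6.551 − 4.394)/(1.751 − (-1.751)) = 0.616.
μ = 4.394 − (-1.751)·0.616 = 5.473.
E[T] = exp(μ + σ²/2) = exp(5.473 + 0.1897) = 288 days.

E[T] ≈ 288 days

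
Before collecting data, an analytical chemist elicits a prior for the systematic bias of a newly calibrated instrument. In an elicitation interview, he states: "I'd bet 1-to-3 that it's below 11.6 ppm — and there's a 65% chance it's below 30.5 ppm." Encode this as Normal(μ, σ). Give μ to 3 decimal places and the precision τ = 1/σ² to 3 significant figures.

The p-quantile of Normal(μ,σ) is μ + z_p·σ, with z_{0.25} = -0.6745 and z_{0.65} = 0.3853.
Eliminate σ: μ = (z₂·x₁ − z₁·x₂)/(z₂ − z₁) = (0.3853·11.6 − (-0.6745)·30.5)/1.06 = 23.628.
Then σ = (x₂ − x₁)/(z₂ − z₁) = (30.5 − 11.6)/1.06 = 17.833.
Precision τ = 1/σ² = 1/17.83² = 0.00314.

μ = 23.628, τ = 0.00314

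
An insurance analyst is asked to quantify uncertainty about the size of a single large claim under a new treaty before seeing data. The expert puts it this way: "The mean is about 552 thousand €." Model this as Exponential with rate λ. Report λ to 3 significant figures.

λ ≈ 0.00181

Exponential mean = 1/λ, so λ = 1/552.0 = 0.00181.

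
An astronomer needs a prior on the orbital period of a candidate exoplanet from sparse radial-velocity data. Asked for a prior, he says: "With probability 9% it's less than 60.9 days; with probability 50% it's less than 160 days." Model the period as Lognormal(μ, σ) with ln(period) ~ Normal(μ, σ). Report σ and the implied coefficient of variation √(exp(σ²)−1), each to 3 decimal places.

σ ≈ 0.720, CV ≈ 0.825

If T ~ Lognormal(μ,σ) then ln T ~ Normal(μ,σ), so the p-quantile of ln T is μ + z_p·σ.
ln(60.9) = 4.109 and ln(160) = 5.075; z_{0.09} = -1.341, z_{0.5} = 0.
σ = (5.075 − 4.109)/(0 − (-1.341)) = 0.720.
μ = 4.109 − (-1.341)·0.720 = 5.075.
CV = √(exp(σ²)−1) = √(exp(0.5190)−1) = 0.825.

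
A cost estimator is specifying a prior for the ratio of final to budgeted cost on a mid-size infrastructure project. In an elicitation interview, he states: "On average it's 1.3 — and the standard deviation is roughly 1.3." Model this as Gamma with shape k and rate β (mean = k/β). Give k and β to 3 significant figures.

For Gamma(k, rate β): mean = k/β, variance = k/β², so CV = 1/√k.
CV = SD/mean = 1.3/1.3 = 1, hence k = 1/CV² = 1.
Then β = k/mean = 1/1.3 = 0.769.

k ≈ 1, β ≈ 0.769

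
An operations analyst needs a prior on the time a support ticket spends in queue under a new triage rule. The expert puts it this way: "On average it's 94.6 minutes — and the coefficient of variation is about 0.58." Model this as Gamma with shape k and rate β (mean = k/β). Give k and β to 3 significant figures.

k ≈ 2.97, β ≈ 0.0314

For Gamma(k, rate β): mean = k/β, variance = k/β², so CV = 1/√k.
CV = 0.58, hence k = 1/CV² = 2.97.
Then β = k/mean = 2.97/94.6 = 0.0314.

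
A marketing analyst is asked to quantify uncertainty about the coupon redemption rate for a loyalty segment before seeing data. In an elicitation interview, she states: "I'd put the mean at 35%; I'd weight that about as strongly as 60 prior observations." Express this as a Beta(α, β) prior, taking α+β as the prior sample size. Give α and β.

α = 21, β = 39

Under the effective-sample-size interpretation, Beta(α, β) has prior mean α/(α+β) and prior sample size α+β.
So α+β = 60 and α/(α+β) = 0.35, giving α = 0.35·60 = 21 and β = 60 − 21 = 39.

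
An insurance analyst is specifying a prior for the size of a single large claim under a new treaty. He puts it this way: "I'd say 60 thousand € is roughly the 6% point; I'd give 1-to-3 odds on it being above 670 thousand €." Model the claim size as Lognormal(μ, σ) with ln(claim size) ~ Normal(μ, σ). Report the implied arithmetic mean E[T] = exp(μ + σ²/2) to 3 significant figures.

E[T] ≈ 580 thousand €

If T ~ Lognormal(μ,σ) then ln T ~ Normal(μ,σ), so the p-quantile of ln T is μ + z_p·σ.
ln(60) = 4.094 and ln(670) = 6.507; z_{0.06} = -1.555, z_{0.75} = 0.6745.
σ = (6.507 − 4.094)/(0.6745 − (-1.555)) = 1.082.
μ = 4.094 − (-1.555)·1.082 = 5.777.
E[T] = exp(μ + σ²/2) = exp(5.777 + 0.5858) = 580 thousand €.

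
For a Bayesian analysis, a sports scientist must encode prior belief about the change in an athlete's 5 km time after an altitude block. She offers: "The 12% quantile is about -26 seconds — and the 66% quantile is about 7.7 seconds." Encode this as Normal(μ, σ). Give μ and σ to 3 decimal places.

μ = -1.056, σ = 21.229

For Normal(μ,σ), the p-quantile is μ + z_p·σ. Here z_{0.12} = -1.175, z_{0.66} = 0.4125.
So -26 = μ − 1.175σ and 7.7 = μ + 0.4125σ.
Subtracting: σ = (7.7 − -26)/(0.4125 − (-1.175)) = 21.229.
Then μ = -26 − (-1.175)·21.229 = -1.056.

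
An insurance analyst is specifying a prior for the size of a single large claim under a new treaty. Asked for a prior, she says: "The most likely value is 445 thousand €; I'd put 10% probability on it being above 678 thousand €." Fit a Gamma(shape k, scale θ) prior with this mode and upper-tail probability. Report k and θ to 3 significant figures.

Gamma(k,θ) with k>1 has mode (k−1)θ, so θ = 445/(k−1).
Need P(X < 678) = 0.9 with θ tied to k this way. Start at k = 2, θ = 445: P(X<678) ≈ 0.450.
Too low — raise k to concentrate. Iterating converges to k ≈ 11.5.
Then θ = 445/(11.5−1) ≈ 42.3.

k ≈ 11.5, θ ≈ 42.3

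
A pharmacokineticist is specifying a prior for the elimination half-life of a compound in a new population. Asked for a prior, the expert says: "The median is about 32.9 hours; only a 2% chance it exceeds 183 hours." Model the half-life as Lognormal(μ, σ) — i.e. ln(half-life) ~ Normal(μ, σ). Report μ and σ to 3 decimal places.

μ ≈ 3.493, σ ≈ 0.836

If T ~ Lognormal(μ,σ) then ln T ~ Normal(μ,σ), so the p-quantile of ln T is μ + z_p·σ.
ln(32.9) = 3.493 and ln(183) = 5.209; z_{0.5} = 0, z_{0.98} = 2.054.
σ = (5.209 − 3.493)/(2.054 − (0)) = 0.836.
μ = 3.493 − (0)·0.836 = 3.493.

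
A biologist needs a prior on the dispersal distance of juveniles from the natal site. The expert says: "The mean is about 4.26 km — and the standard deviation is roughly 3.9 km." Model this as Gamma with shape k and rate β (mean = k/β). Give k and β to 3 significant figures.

For Gamma(k, rate β): mean = k/β, variance = k/β², so CV = 1/√k.
CV = SD/mean = 3.9/4.26 = 0.9155, hence k = 1/CV² = 1.19.
Then β = k/mean = 1.19/4.26 = 0.28.

k ≈ 1.19, β ≈ 0.28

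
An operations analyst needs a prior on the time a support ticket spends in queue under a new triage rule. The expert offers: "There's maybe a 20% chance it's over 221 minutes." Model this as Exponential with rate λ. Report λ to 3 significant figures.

λ ≈ 0.00728

P(T > 221.0) = e^(−λ·221.0) = 0.2, so λ = −ln(0.2)/221.0 = 0.00728.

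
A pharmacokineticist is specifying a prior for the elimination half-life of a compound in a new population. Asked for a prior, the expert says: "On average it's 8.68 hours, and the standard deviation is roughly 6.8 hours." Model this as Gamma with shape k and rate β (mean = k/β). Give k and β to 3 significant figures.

k ≈ 1.63, β ≈ 0.188

For Gamma(k, rate β): mean = k/β, variance = k/β², so CV = 1/√k.
CV = SD/mean = 6.8/8.68 = 0.7834, hence k = 1/CV² = 1.63.
Then β = k/mean = 1.63/8.68 = 0.188.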